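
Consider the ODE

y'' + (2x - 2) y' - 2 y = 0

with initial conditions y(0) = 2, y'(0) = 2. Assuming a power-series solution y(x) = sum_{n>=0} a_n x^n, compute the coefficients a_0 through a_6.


Ansatz: y(x) = sum_{n>=0} a_n x^n, so y'(x) = sum_{n>=1} n a_n x^(n-1) and y''(x) = sum_{n>=2} n(n-1) a_n x^(n-2).
Substitute into P(x) y'' + Q(x) y' + R(x) y = 0 with P(x) = 1, Q(x) = 2x - 2, R(x) = -2, and match powers of x.
Initial conditions: a_0 = 2, a_1 = 2.
Setting the coefficient of each power of x to zero and solving order by order (substituting the coefficients already found):
  x^0: 2 a_2 - 2 a_1 - 2 a_0 = 0  ->  2 a_2 = 2 a_1 + 2 a_0 = 8  ->  a_2 = 4
  x^1: 6 a_3 - 4 a_2 = 0  ->  6 a_3 = 4 a_2 = 16  ->  a_3 = 8/3
  x^2: 12 a_4 - 6 a_3 + 2 a_2 = 0  ->  12 a_4 = 6 a_3 - 2 a_2 = 8  ->  a_4 = 2/3
  x^3: 20 a_5 - 8 a_4 + 4 a_3 = 0  ->  20 a_5 = 8 a_4 - 4 a_3 = -16/3  ->  a_5 = -4/15
  x^4: 30 a_6 - 10 a_5 + 6 a_4 = 0  ->  30 a_6 = 10 a_5 - 6 a_4 = -20/3  ->  a_6 = -2/9
Truncated series: y(x) = 2 + 2 x + 4 x^2 + (8/3) x^3 + (2/3) x^4 - (4/15) x^5 - (2/9) x^6 + O(x^7).

a_0 = 2; a_1 = 2; a_2 = 4; a_3 = 8/3; a_4 = 2/3; a_5 = -4/15; a_6 = -2/9


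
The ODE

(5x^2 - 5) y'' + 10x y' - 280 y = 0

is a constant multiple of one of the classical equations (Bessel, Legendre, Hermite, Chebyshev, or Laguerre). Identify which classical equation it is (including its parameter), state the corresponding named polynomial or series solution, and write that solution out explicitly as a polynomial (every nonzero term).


All three coefficients share the factor -5; dividing through by -5 gives  (1 - x^2) y'' - 2x y' + 56 y = 0.
This matches the Legendre equation (1 - x^2) y'' - 2x y' + n(n+1) y = 0 (note the -2x y' term) with n(n+1) = 56, so n = 7; the polynomial solution is P_7(x).
With y = sum_k a_k x^k, matching x^k gives (k+2)(k+1) a_{k+2} = [k(k+1) - n(n+1)] a_k = (k - 7)(k + 8) a_k. The right side vanishes at k = 7, so the series with the parity of 7 terminates at degree 7.
Standard normalization (P_n(1) = 1): leading coefficient (2n)!/(2^n (n!)^2) = 87178291200/(128*25401600) = 429/16, so a_7 = 429/16. Work downward with a_k = (k+1)(k+2) a_{k+2} / ((k - 7)(k + 8)):
  a_5 = (6)(7)(429/16) / ((5 - 7)(5 + 8)) = (9009/8)/(-26) = -693/16
  a_3 = (4)(5)(-693/16) / ((3 - 7)(3 + 8)) = (-3465/4)/(-44) = 315/16
  a_1 = (2)(3)(315/16) / ((1 - 7)(1 + 8)) = (945/8)/(-54) = -35/16
Hence P_7(x) = 429 x^7/16 - 693 x^5/16 + 315 x^3/16 - 35 x/16.

P_7(x); series = 429 x^7/16 - 693 x^5/16 + 315 x^3/16 - 35 x/16


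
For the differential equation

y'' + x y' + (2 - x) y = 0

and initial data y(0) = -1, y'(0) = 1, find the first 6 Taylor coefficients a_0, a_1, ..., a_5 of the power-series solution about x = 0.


Ansatz: y(x) = sum_{n>=0} a_n x^n, so y'(x) = sum_{n>=1} n a_n x^(n-1) and y''(x) = sum_{n>=2} n(n-1) a_n x^(n-2).
Substitute into P(x) y'' + Q(x) y' + R(x) y = 0 with P(x) = 1, Q(x) = x, R(x) = 2 - x, and match powers of x.
Initial conditions: a_0 = -1, a_1 = 1.
Setting the coefficient of each power of x to zero and solving order by order (substituting the coefficients already found):
  x^0: 2 a_2 + 2 a_0 = 0  ->  2 a_2 = -2 a_0 = 2  ->  a_2 = 1
  x^1: 6 a_3 + 3 a_1 - a_0 = 0  ->  6 a_3 = -3 a_1 + a_0 = -4  ->  a_3 = -2/3
  x^2: 12 a_4 + 4 a_2 - a_1 = 0  ->  12 a_4 = -4 a_2 + a_1 = -3  ->  a_4 = -1/4
  x^3: 20 a_5 + 5 a_3 - a_2 = 0  ->  20 a_5 = -5 a_3 + a_2 = 13/3  ->  a_5 = 13/60
Truncated series: y(x) = -1 + x + x^2 - (2/3) x^3 - (1/4) x^4 + (13/60) x^5 + O(x^6).

a_0 = -1; a_1 = 1; a_2 = 1; a_3 = -2/3; a_4 = -1/4; a_5 = 13/60


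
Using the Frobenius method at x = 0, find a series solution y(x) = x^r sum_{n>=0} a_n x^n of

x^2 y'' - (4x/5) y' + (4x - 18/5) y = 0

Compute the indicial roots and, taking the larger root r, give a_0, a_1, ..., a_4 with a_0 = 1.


Write in Frobenius form y'' + (p(x)/x) y' + (q(x)/x^2) y = 0:
  p(x) = -4/5,  q(x) = 4x - 18/5.
Indicial equation: r(r-1) + (-4/5) r + (-18/5) = 0 -> roots r_1 = 3, r_2 = -6/5.
Take r = r_1 = 3. Let y(x) = x^r sum_{n>=0} a_n x^n with a_0 = 1.
Substitute y = x^r sum a_n x^n and match x^{r+n}. The recurrence is
  D(n) a_n + 4 a_{n-1} = 0,  where D(n) = (r+n)(r+n-1) + (-4/5)(r+n) + (-18/5).
  a_n = -4 / D(n) * a_{n-1}.
Since the indicial polynomial factors as (r - r_1)(r - r_2), D(n) = (r_1 + n - r_1)(r_1 + n - r_2) = n(n + 21/5).
Evaluating step by step (a_0 = 1):
  n = 1: D(1) = 1(1 + 21/5) = 26/5; numerator = -4(1) = -4; a_1 = (-4)/(26/5) = -10/13
  n = 2: D(2) = 2(2 + 21/5) = 62/5; numerator = -4(-10/13) = 40/13; a_2 = (40/13)/(62/5) = 100/403
  n = 3: D(3) = 3(3 + 21/5) = 108/5; numerator = -4(100/403) = -400/403; a_3 = (-400/403)/(108/5) = -500/10881
  n = 4: D(4) = 4(4 + 21/5) = 164/5; numerator = -4(-500/10881) = 2000/10881; a_4 = (2000/10881)/(164/5) = 2500/446121

r = 3; a_0 = 1; a_1 = -10/13; a_2 = 100/403; a_3 = -500/10881; a_4 = 2500/446121


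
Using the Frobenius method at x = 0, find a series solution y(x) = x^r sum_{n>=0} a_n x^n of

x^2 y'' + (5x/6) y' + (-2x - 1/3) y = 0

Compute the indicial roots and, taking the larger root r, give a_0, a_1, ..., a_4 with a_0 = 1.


Write in Frobenius form y'' + (p(x)/x) y' + (q(x)/x^2) y = 0:
  p(x) = 5/6,  q(x) = -2x - 1/3.
Indicial equation: r(r-1) + (5/6) r + (-1/3) = 0 -> roots r_1 = 2/3, r_2 = -1/2.
Take r = r_1 = 2/3. Let y(x) = x^r sum_{n>=0} a_n x^n with a_0 = 1.
Substitute y = x^r sum a_n x^n and match x^{r+n}. The recurrence is
  D(n) a_n - 2 a_{n-1} = 0,  where D(n) = (r+n)(r+n-1) + (5/6)(r+n) + (-1/3).
  a_n = 2 / D(n) * a_{n-1}.
Since the indicial polynomial factors as (r - r_1)(r - r_2), D(n) = (r_1 + n - r_1)(r_1 + n - r_2) = n(n + 7/6).
Evaluating step by step (a_0 = 1):
  n = 1: D(1) = 1(1 + 7/6) = 13/6; numerator = 2(1) = 2; a_1 = (2)/(13/6) = 12/13
  n = 2: D(2) = 2(2 + 7/6) = 19/3; numerator = 2(12/13) = 24/13; a_2 = (24/13)/(19/3) = 72/247
  n = 3: D(3) = 3(3 + 7/6) = 25/2; numerator = 2(72/247) = 144/247; a_3 = (144/247)/(25/2) = 288/6175
  n = 4: D(4) = 4(4 + 7/6) = 62/3; numerator = 2(288/6175) = 576/6175; a_4 = (576/6175)/(62/3) = 864/191425

r = 2/3; a_0 = 1; a_1 = 12/13; a_2 = 72/247; a_3 = 288/6175; a_4 = 864/191425


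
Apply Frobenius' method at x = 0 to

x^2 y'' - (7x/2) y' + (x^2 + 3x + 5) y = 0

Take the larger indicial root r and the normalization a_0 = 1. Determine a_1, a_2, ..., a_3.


Write in Frobenius form y'' + (p(x)/x) y' + (q(x)/x^2) y = 0:
  p(x) = -7/2,  q(x) = x^2 + 3x + 5.
Indicial equation: r(r-1) + (-7/2) r + (5) = 0 -> roots r_1 = 5/2, r_2 = 2.
Take r = r_1 = 5/2. Let y(x) = x^r sum_{n>=0} a_n x^n with a_0 = 1.
Substitute y = x^r sum a_n x^n and match x^{r+n}. The recurrence is
  D(n) a_n + 3 a_{n-1} + 1 a_{n-2} = 0,  where D(n) = (r+n)(r+n-1) + (-7/2)(r+n) + (5).
  a_n = [-3 a_{n-1} - 1 a_{n-2}] / D(n).
Since the indicial polynomial factors as (r - r_1)(r - r_2), D(n) = (r_1 + n - r_1)(r_1 + n - r_2) = n(n + 1/2).
Evaluating step by step (a_0 = 1):
  n = 1: D(1) = 1(1 + 1/2) = 3/2; numerator = -3(1) = -3; a_1 = (-3)/(3/2) = -2
  n = 2: D(2) = 2(2 + 1/2) = 5; numerator = -3(-2) - 1(1) = 5; a_2 = (5)/(5) = 1
  n = 3: D(3) = 3(3 + 1/2) = 21/2; numerator = -3(1) - 1(-2) = -1; a_3 = (-1)/(21/2) = -2/21

r = 5/2; a_0 = 1; a_1 = -2; a_2 = 1; a_3 = -2/21


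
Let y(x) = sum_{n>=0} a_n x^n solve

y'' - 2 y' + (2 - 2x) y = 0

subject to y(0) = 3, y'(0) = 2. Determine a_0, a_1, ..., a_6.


Ansatz: y(x) = sum_{n>=0} a_n x^n, so y'(x) = sum_{n>=1} n a_n x^(n-1) and y''(x) = sum_{n>=2} n(n-1) a_n x^(n-2).
Substitute into P(x) y'' + Q(x) y' + R(x) y = 0 with P(x) = 1, Q(x) = -2, R(x) = 2 - 2x, and match powers of x.
Initial conditions: a_0 = 3, a_1 = 2.
Setting the coefficient of each power of x to zero and solving order by order (substituting the coefficients already found):
  x^0: 2 a_2 - 2 a_1 + 2 a_0 = 0  ->  2 a_2 = 2 a_1 - 2 a_0 = -2  ->  a_2 = -1
  x^1: 6 a_3 - 4 a_2 + 2 a_1 - 2 a_0 = 0  ->  6 a_3 = 4 a_2 - 2 a_1 + 2 a_0 = -2  ->  a_3 = -1/3
  x^2: 12 a_4 - 6 a_3 + 2 a_2 - 2 a_1 = 0  ->  12 a_4 = 6 a_3 - 2 a_2 + 2 a_1 = 4  ->  a_4 = 1/3
  x^3: 20 a_5 - 8 a_4 + 2 a_3 - 2 a_2 = 0  ->  20 a_5 = 8 a_4 - 2 a_3 + 2 a_2 = 4/3  ->  a_5 = 1/15
  x^4: 30 a_6 - 10 a_5 + 2 a_4 - 2 a_3 = 0  ->  30 a_6 = 10 a_5 - 2 a_4 + 2 a_3 = -2/3  ->  a_6 = -1/45
Truncated series: y(x) = 3 + 2 x - x^2 - (1/3) x^3 + (1/3) x^4 + (1/15) x^5 - (1/45) x^6 + O(x^7).

a_0 = 3; a_1 = 2; a_2 = -1; a_3 = -1/3; a_4 = 1/3; a_5 = 1/15; a_6 = -1/45


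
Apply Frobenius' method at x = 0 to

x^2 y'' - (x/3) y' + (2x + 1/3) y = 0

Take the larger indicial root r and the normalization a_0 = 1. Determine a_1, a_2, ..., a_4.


Write in Frobenius form y'' + (p(x)/x) y' + (q(x)/x^2) y = 0:
  p(x) = -1/3,  q(x) = 2x + 1/3.
Indicial equation: r(r-1) + (-1/3) r + (1/3) = 0 -> roots r_1 = 1, r_2 = 1/3.
Take r = r_1 = 1. Let y(x) = x^r sum_{n>=0} a_n x^n with a_0 = 1.
Substitute y = x^r sum a_n x^n and match x^{r+n}. The recurrence is
  D(n) a_n + 2 a_{n-1} = 0,  where D(n) = (r+n)(r+n-1) + (-1/3)(r+n) + (1/3).
  a_n = -2 / D(n) * a_{n-1}.
Since the indicial polynomial factors as (r - r_1)(r - r_2), D(n) = (r_1 + n - r_1)(r_1 + n - r_2) = n(n + 2/3).
Evaluating step by step (a_0 = 1):
  n = 1: D(1) = 1(1 + 2/3) = 5/3; numerator = -2(1) = -2; a_1 = (-2)/(5/3) = -6/5
  n = 2: D(2) = 2(2 + 2/3) = 16/3; numerator = -2(-6/5) = 12/5; a_2 = (12/5)/(16/3) = 9/20
  n = 3: D(3) = 3(3 + 2/3) = 11; numerator = -2(9/20) = -9/10; a_3 = (-9/10)/(11) = -9/110
  n = 4: D(4) = 4(4 + 2/3) = 56/3; numerator = -2(-9/110) = 9/55; a_4 = (9/55)/(56/3) = 27/3080

r = 1; a_0 = 1; a_1 = -6/5; a_2 = 9/20; a_3 = -9/110; a_4 = 27/3080


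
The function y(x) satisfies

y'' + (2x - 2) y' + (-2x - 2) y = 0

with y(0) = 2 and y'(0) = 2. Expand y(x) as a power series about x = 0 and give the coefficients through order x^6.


Ansatz: y(x) = sum_{n>=0} a_n x^n, so y'(x) = sum_{n>=1} n a_n x^(n-1) and y''(x) = sum_{n>=2} n(n-1) a_n x^(n-2).
Substitute into P(x) y'' + Q(x) y' + R(x) y = 0 with P(x) = 1, Q(x) = 2x - 2, R(x) = -2x - 2, and match powers of x.
Initial conditions: a_0 = 2, a_1 = 2.
Setting the coefficient of each power of x to zero and solving order by order (substituting the coefficients already found):
  x^0: 2 a_2 - 2 a_1 - 2 a_0 = 0  ->  2 a_2 = 2 a_1 + 2 a_0 = 8  ->  a_2 = 4
  x^1: 6 a_3 - 4 a_2 - 2 a_0 = 0  ->  6 a_3 = 4 a_2 + 2 a_0 = 20  ->  a_3 = 10/3
  x^2: 12 a_4 - 6 a_3 + 2 a_2 - 2 a_1 = 0  ->  12 a_4 = 6 a_3 - 2 a_2 + 2 a_1 = 16  ->  a_4 = 4/3
  x^3: 20 a_5 - 8 a_4 + 4 a_3 - 2 a_2 = 0  ->  20 a_5 = 8 a_4 - 4 a_3 + 2 a_2 = 16/3  ->  a_5 = 4/15
  x^4: 30 a_6 - 10 a_5 + 6 a_4 - 2 a_3 = 0  ->  30 a_6 = 10 a_5 - 6 a_4 + 2 a_3 = 4/3  ->  a_6 = 2/45
Truncated series: y(x) = 2 + 2 x + 4 x^2 + (10/3) x^3 + (4/3) x^4 + (4/15) x^5 + (2/45) x^6 + O(x^7).

a_0 = 2; a_1 = 2; a_2 = 4; a_3 = 10/3; a_4 = 4/3; a_5 = 4/15; a_6 = 2/45


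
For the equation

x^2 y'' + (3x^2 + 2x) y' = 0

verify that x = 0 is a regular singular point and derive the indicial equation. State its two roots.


Divide by x^2 to reach normal form y'' + P_1(x) y' + P_2(x) y = 0 with P_1(x) = 3 + 2/x and P_2(x) = 0.
x = 0 is a singular point because the y'-coefficient 3 + 2/x has a pole at x = 0.
It is a regular singular point because x P_1(x) = p(x) = 3x + 2 and x^2 P_2(x) = q(x) = 0 are polynomials, hence analytic at x = 0.
p(0) = 2,  q(0) = 0.
Indicial equation: r(r-1) + p(0) r + q(0) = 0, i.e. r^2 + (p(0) - 1) r + q(0) = 0, i.e. r^2 + 1 r = 0.
Discriminant: (1)^2 - 4(0) = 1, so r = (-1 ± 1)/2.
Solving: r_1 = 0, r_2 = -1.

indicial: r^2 + 1 r = 0; roots r_1 = 0, r_2 = -1


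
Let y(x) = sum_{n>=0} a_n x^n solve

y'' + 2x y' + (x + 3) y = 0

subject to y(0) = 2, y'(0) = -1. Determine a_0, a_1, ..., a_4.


Ansatz: y(x) = sum_{n>=0} a_n x^n, so y'(x) = sum_{n>=1} n a_n x^(n-1) and y''(x) = sum_{n>=2} n(n-1) a_n x^(n-2).
Substitute into P(x) y'' + Q(x) y' + R(x) y = 0 with P(x) = 1, Q(x) = 2x, R(x) = x + 3, and match powers of x.
Initial conditions: a_0 = 2, a_1 = -1.
Setting the coefficient of each power of x to zero and solving order by order (substituting the coefficients already found):
  x^0: 2 a_2 + 3 a_0 = 0  ->  2 a_2 = -3 a_0 = -6  ->  a_2 = -3
  x^1: 6 a_3 + 5 a_1 + a_0 = 0  ->  6 a_3 = -5 a_1 - a_0 = 3  ->  a_3 = 1/2
  x^2: 12 a_4 + 7 a_2 + a_1 = 0  ->  12 a_4 = -7 a_2 - a_1 = 22  ->  a_4 = 11/6
Truncated series: y(x) = 2 - x - 3 x^2 + (1/2) x^3 + (11/6) x^4 + O(x^5).

a_0 = 2; a_1 = -1; a_2 = -3; a_3 = 1/2; a_4 = 11/6


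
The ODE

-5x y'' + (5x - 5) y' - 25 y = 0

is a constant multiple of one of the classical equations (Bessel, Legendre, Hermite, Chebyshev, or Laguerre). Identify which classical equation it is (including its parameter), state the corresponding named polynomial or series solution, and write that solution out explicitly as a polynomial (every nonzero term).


All three coefficients share the factor -5; dividing through by -5 gives  x y'' + (1 - x) y' + 5 y = 0.
This matches the Laguerre equation x y'' + (1 - x) y' + n y = 0 with n = 5; the polynomial solution is L_5(x).
With y = sum_k a_k x^k, matching x^k gives (k+1)k a_{k+1} + (k+1) a_{k+1} - k a_k + n a_k = 0, i.e. (k+1)^2 a_{k+1} = (k - n) a_k = (k - 5) a_k. The right side vanishes at k = 5, so the series terminates at degree 5.
Standard normalization L_n(0) = 1 gives a_0 = 1. Work upward with a_{k+1} = (k - 5) a_k / (k+1)^2:
  a_1 = (0 - 5)(1) / 1^2 = -5/1 = -5
  a_2 = (1 - 5)(-5) / 2^2 = 20/4 = 5
  a_3 = (2 - 5)(5) / 3^2 = -15/9 = -5/3
  a_4 = (3 - 5)(-5/3) / 4^2 = (10/3)/16 = 5/24
  a_5 = (4 - 5)(5/24) / 5^2 = (-5/24)/25 = -1/120
Hence L_5(x) = -x^5/120 + 5 x^4/24 - 5 x^3/3 + 5 x^2 - 5 x + 1.

L_5(x); series = -x^5/120 + 5 x^4/24 - 5 x^3/3 + 5 x^2 - 5 x + 1


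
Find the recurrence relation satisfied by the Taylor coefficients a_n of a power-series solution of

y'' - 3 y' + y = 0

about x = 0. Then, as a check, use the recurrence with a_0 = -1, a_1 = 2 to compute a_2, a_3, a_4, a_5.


Substitute y = sum_n a_n x^n.
y''(x) has coefficient (n+2)(n+1) a_{n+2} at x^n;
-3 y'(x) has coefficient -3 (n+1) a_{n+1} at x^n;
y(x) has coefficient 1 a_n at x^n.
Matching x^n: (n+2)(n+1) a_{n+2} - 3 (n+1) a_{n+1} + 1 a_n = 0.
Thus a_{n+2} = [3 (n+1) a_{n+1} - 1 a_n] / ((n+1)(n+2)).

Check with a_0 = -1, a_1 = 2 (apply the recurrence for n = 0, 1, 2, 3): a_0 = -1, a_1 = 2, a_2 = 7/2, a_3 = 19/6, a_4 = 25/12, a_5 = 131/120.

a_(n+2) = [3 (n+1) a_(n+1) - 1 a_n] / ((n+1)(n+2)); check: a_0 = -1, a_1 = 2, a_2 = 7/2, a_3 = 19/6, a_4 = 25/12, a_5 = 131/120


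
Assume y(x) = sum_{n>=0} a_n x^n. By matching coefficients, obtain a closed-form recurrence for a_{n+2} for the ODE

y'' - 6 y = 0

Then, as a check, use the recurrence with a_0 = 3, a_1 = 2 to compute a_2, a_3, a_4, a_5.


Substitute y = sum_n a_n x^n into y'' + (const) y = 0.
y''(x) = sum_{n>=0} (n+2)(n+1) a_{n+2} x^n.
The ODE becomes sum_n [(n+2)(n+1) a_{n+2} - 6 a_n] x^n = 0.
Setting each coefficient to zero gives the recurrence:
  (n+2)(n+1) a_{n+2} - 6 a_n = 0,
  a_{n+2} = 6 / ((n+1)(n+2)) a_n.

Check with a_0 = 3, a_1 = 2 (apply the recurrence for n = 0, 1, 2, 3): a_0 = 3, a_1 = 2, a_2 = 9, a_3 = 2, a_4 = 9/2, a_5 = 3/5.

a_{n+2} = 6/((n+1)(n+2)) * a_n; check: a_0 = 3, a_1 = 2, a_2 = 9, a_3 = 2, a_4 = 9/2, a_5 = 3/5


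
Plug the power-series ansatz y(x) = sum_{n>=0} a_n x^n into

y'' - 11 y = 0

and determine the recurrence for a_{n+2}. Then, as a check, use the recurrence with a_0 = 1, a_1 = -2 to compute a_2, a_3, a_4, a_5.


Substitute y = sum_n a_n x^n into y'' + (const) y = 0.
y''(x) = sum_{n>=0} (n+2)(n+1) a_{n+2} x^n.
The ODE becomes sum_n [(n+2)(n+1) a_{n+2} - 11 a_n] x^n = 0.
Setting each coefficient to zero gives the recurrence:
  (n+2)(n+1) a_{n+2} - 11 a_n = 0,
  a_{n+2} = 11 / ((n+1)(n+2)) a_n.

Check with a_0 = 1, a_1 = -2 (apply the recurrence for n = 0, 1, 2, 3): a_0 = 1, a_1 = -2, a_2 = 11/2, a_3 = -11/3, a_4 = 121/24, a_5 = -121/60.

a_{n+2} = 11/((n+1)(n+2)) * a_n; check: a_0 = 1, a_1 = -2, a_2 = 11/2, a_3 = -11/3, a_4 = 121/24, a_5 = -121/60


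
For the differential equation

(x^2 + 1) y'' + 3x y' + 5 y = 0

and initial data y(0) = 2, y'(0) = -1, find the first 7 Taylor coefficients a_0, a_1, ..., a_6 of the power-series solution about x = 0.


Ansatz: y(x) = sum_{n>=0} a_n x^n, so y'(x) = sum_{n>=1} n a_n x^(n-1) and y''(x) = sum_{n>=2} n(n-1) a_n x^(n-2).
Substitute into P(x) y'' + Q(x) y' + R(x) y = 0 with P(x) = x^2 + 1, Q(x) = 3x, R(x) = 5, and match powers of x.
Initial conditions: a_0 = 2, a_1 = -1.
Setting the coefficient of each power of x to zero and solving order by order (substituting the coefficients already found):
  x^0: 2 a_2 + 5 a_0 = 0  ->  2 a_2 = -5 a_0 = -10  ->  a_2 = -5
  x^1: 6 a_3 + 8 a_1 = 0  ->  6 a_3 = -8 a_1 = 8  ->  a_3 = 4/3
  x^2: 12 a_4 + 13 a_2 = 0  ->  12 a_4 = -13 a_2 = 65  ->  a_4 = 65/12
  x^3: 20 a_5 + 20 a_3 = 0  ->  20 a_5 = -20 a_3 = -80/3  ->  a_5 = -4/3
  x^4: 30 a_6 + 29 a_4 = 0  ->  30 a_6 = -29 a_4 = -1885/12  ->  a_6 = -377/72
Truncated series: y(x) = 2 - x - 5 x^2 + (4/3) x^3 + (65/12) x^4 - (4/3) x^5 - (377/72) x^6 + O(x^7).

a_0 = 2; a_1 = -1; a_2 = -5; a_3 = 4/3; a_4 = 65/12; a_5 = -4/3; a_6 = -377/72


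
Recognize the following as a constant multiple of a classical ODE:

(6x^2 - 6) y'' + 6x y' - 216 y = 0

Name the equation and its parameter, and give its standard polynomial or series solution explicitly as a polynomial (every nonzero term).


All three coefficients share the factor -6; dividing through by -6 gives  (1 - x^2) y'' - x y' + 36 y = 0.
This matches the Chebyshev equation (1 - x^2) y'' - x y' + n^2 y = 0 (note the -x y' term, not -2x y') with n^2 = 36, so n = 6; the polynomial solution is T_6(x).
With y = sum_k a_k x^k, matching x^k gives (k+2)(k+1) a_{k+2} = (k^2 - n^2) a_k = (k - 6)(k + 6) a_k. The right side vanishes at k = 6, so the series with the parity of 6 terminates at degree 6.
Standard normalization: leading coefficient of T_n is 2^(n-1), so a_6 = 2^5 = 32. Work downward with a_k = (k+1)(k+2) a_{k+2} / ((k - 6)(k + 6)):
  a_4 = (5)(6)(32) / ((4 - 6)(4 + 6)) = 960/(-20) = -48
  a_2 = (3)(4)(-48) / ((2 - 6)(2 + 6)) = -576/(-32) = 18
  a_0 = (1)(2)(18) / ((0 - 6)(0 + 6)) = 36/(-36) = -1
Hence T_6(x) = 32 x^6 - 48 x^4 + 18 x^2 - 1.

T_6(x); series = 32 x^6 - 48 x^4 + 18 x^2 - 1


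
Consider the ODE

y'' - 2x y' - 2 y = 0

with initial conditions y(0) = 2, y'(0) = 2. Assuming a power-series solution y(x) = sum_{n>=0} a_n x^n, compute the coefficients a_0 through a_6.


Ansatz: y(x) = sum_{n>=0} a_n x^n, so y'(x) = sum_{n>=1} n a_n x^(n-1) and y''(x) = sum_{n>=2} n(n-1) a_n x^(n-2).
Substitute into P(x) y'' + Q(x) y' + R(x) y = 0 with P(x) = 1, Q(x) = -2x, R(x) = -2, and match powers of x.
Initial conditions: a_0 = 2, a_1 = 2.
Setting the coefficient of each power of x to zero and solving order by order (substituting the coefficients already found):
  x^0: 2 a_2 - 2 a_0 = 0  ->  2 a_2 = 2 a_0 = 4  ->  a_2 = 2
  x^1: 6 a_3 - 4 a_1 = 0  ->  6 a_3 = 4 a_1 = 8  ->  a_3 = 4/3
  x^2: 12 a_4 - 6 a_2 = 0  ->  12 a_4 = 6 a_2 = 12  ->  a_4 = 1
  x^3: 20 a_5 - 8 a_3 = 0  ->  20 a_5 = 8 a_3 = 32/3  ->  a_5 = 8/15
  x^4: 30 a_6 - 10 a_4 = 0  ->  30 a_6 = 10 a_4 = 10  ->  a_6 = 1/3
Truncated series: y(x) = 2 + 2 x + 2 x^2 + (4/3) x^3 + x^4 + (8/15) x^5 + (1/3) x^6 + O(x^7).

a_0 = 2; a_1 = 2; a_2 = 2; a_3 = 4/3; a_4 = 1; a_5 = 8/15; a_6 = 1/3


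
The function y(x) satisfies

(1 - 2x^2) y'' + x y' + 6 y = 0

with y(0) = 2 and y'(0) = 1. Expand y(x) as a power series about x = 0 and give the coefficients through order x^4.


Ansatz: y(x) = sum_{n>=0} a_n x^n, so y'(x) = sum_{n>=1} n a_n x^(n-1) and y''(x) = sum_{n>=2} n(n-1) a_n x^(n-2).
Substitute into P(x) y'' + Q(x) y' + R(x) y = 0 with P(x) = 1 - 2x^2, Q(x) = x, R(x) = 6, and match powers of x.
Initial conditions: a_0 = 2, a_1 = 1.
Setting the coefficient of each power of x to zero and solving order by order (substituting the coefficients already found):
  x^0: 2 a_2 + 6 a_0 = 0  ->  2 a_2 = -6 a_0 = -12  ->  a_2 = -6
  x^1: 6 a_3 + 7 a_1 = 0  ->  6 a_3 = -7 a_1 = -7  ->  a_3 = -7/6
  x^2: 12 a_4 + 4 a_2 = 0  ->  12 a_4 = -4 a_2 = 24  ->  a_4 = 2
Truncated series: y(x) = 2 + x - 6 x^2 - (7/6) x^3 + 2 x^4 + O(x^5).

a_0 = 2; a_1 = 1; a_2 = -6; a_3 = -7/6; a_4 = 2


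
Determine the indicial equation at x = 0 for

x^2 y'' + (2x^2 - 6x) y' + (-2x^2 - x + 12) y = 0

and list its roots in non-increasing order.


Divide by x^2 to reach normal form y'' + P_1(x) y' + P_2(x) y = 0 with P_1(x) = 2 - 6/x and P_2(x) = -2 - 1/x + 12/x^2.
x = 0 is a singular point because the y'-coefficient 2 - 6/x has a pole at x = 0 and the y-coefficient -2 - 1/x + 12/x^2 has a pole at x = 0.
It is a regular singular point because x P_1(x) = p(x) = 2x - 6 and x^2 P_2(x) = q(x) = -2x^2 - x + 12 are polynomials, hence analytic at x = 0.
p(0) = -6,  q(0) = 12.
Indicial equation: r(r-1) + p(0) r + q(0) = 0, i.e. r^2 + (p(0) - 1) r + q(0) = 0, i.e. r^2 - 7 r + 12 = 0.
Discriminant: (-7)^2 - 4(12) = 1, so r = (7 ± 1)/2.
Solving: r_1 = 4, r_2 = 3.

indicial: r^2 - 7 r + 12 = 0; roots r_1 = 4, r_2 = 3


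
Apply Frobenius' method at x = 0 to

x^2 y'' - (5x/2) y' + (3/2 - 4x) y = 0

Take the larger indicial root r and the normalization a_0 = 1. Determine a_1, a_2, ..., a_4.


Write in Frobenius form y'' + (p(x)/x) y' + (q(x)/x^2) y = 0:
  p(x) = -5/2,  q(x) = 3/2 - 4x.
Indicial equation: r(r-1) + (-5/2) r + (3/2) = 0 -> roots r_1 = 3, r_2 = 1/2.
Take r = r_1 = 3. Let y(x) = x^r sum_{n>=0} a_n x^n with a_0 = 1.
Substitute y = x^r sum a_n x^n and match x^{r+n}. The recurrence is
  D(n) a_n - 4 a_{n-1} = 0,  where D(n) = (r+n)(r+n-1) + (-5/2)(r+n) + (3/2).
  a_n = 4 / D(n) * a_{n-1}.
Since the indicial polynomial factors as (r - r_1)(r - r_2), D(n) = (r_1 + n - r_1)(r_1 + n - r_2) = n(n + 5/2).
Evaluating step by step (a_0 = 1):
  n = 1: D(1) = 1(1 + 5/2) = 7/2; numerator = 4(1) = 4; a_1 = (4)/(7/2) = 8/7
  n = 2: D(2) = 2(2 + 5/2) = 9; numerator = 4(8/7) = 32/7; a_2 = (32/7)/(9) = 32/63
  n = 3: D(3) = 3(3 + 5/2) = 33/2; numerator = 4(32/63) = 128/63; a_3 = (128/63)/(33/2) = 256/2079
  n = 4: D(4) = 4(4 + 5/2) = 26; numerator = 4(256/2079) = 1024/2079; a_4 = (1024/2079)/(26) = 512/27027

r = 3; a_0 = 1; a_1 = 8/7; a_2 = 32/63; a_3 = 256/2079; a_4 = 512/27027


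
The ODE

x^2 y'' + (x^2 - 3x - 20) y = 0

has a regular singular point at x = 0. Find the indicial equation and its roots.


Divide by x^2 to reach normal form y'' + P_1(x) y' + P_2(x) y = 0 with P_1(x) = 0 and P_2(x) = 1 - 3/x - 20/x^2.
x = 0 is a singular point because the y-coefficient 1 - 3/x - 20/x^2 has a pole at x = 0.
It is a regular singular point because x P_1(x) = p(x) = 0 and x^2 P_2(x) = q(x) = x^2 - 3x - 20 are polynomials, hence analytic at x = 0.
p(0) = 0,  q(0) = -20.
Indicial equation: r(r-1) + p(0) r + q(0) = 0, i.e. r^2 + (p(0) - 1) r + q(0) = 0, i.e. r^2 - 1 r - 20 = 0.
Discriminant: (-1)^2 - 4(-20) = 81, so r = (1 ± 9)/2.
Solving: r_1 = 5, r_2 = -4.

indicial: r^2 - 1 r - 20 = 0; roots r_1 = 5, r_2 = -4


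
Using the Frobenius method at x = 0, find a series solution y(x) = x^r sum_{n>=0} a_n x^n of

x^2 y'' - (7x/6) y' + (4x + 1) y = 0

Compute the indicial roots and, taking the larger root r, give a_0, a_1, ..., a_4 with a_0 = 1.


Write in Frobenius form y'' + (p(x)/x) y' + (q(x)/x^2) y = 0:
  p(x) = -7/6,  q(x) = 4x + 1.
Indicial equation: r(r-1) + (-7/6) r + (1) = 0 -> roots r_1 = 3/2, r_2 = 2/3.
Take r = r_1 = 3/2. Let y(x) = x^r sum_{n>=0} a_n x^n with a_0 = 1.
Substitute y = x^r sum a_n x^n and match x^{r+n}. The recurrence is
  D(n) a_n + 4 a_{n-1} = 0,  where D(n) = (r+n)(r+n-1) + (-7/6)(r+n) + (1).
  a_n = -4 / D(n) * a_{n-1}.
Since the indicial polynomial factors as (r - r_1)(r - r_2), D(n) = (r_1 + n - r_1)(r_1 + n - r_2) = n(n + 5/6).
Evaluating step by step (a_0 = 1):
  n = 1: D(1) = 1(1 + 5/6) = 11/6; numerator = -4(1) = -4; a_1 = (-4)/(11/6) = -24/11
  n = 2: D(2) = 2(2 + 5/6) = 17/3; numerator = -4(-24/11) = 96/11; a_2 = (96/11)/(17/3) = 288/187
  n = 3: D(3) = 3(3 + 5/6) = 23/2; numerator = -4(288/187) = -1152/187; a_3 = (-1152/187)/(23/2) = -2304/4301
  n = 4: D(4) = 4(4 + 5/6) = 58/3; numerator = -4(-2304/4301) = 9216/4301; a_4 = (9216/4301)/(58/3) = 13824/124729

r = 3/2; a_0 = 1; a_1 = -24/11; a_2 = 288/187; a_3 = -2304/4301; a_4 = 13824/124729


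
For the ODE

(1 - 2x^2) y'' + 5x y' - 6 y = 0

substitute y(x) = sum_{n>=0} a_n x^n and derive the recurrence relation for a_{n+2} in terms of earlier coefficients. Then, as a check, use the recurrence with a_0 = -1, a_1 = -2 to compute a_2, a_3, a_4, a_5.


Substitute y = sum_n a_n x^n.
(1 - 2 x^2) y'' contributes (n+2)(n+1) a_{n+2} - 2 n(n-1) a_n at x^n.
5 x y'(x) contributes 5 n a_n at x^n.
-6 y(x) contributes -6 a_n at x^n.
Matching x^n: (n+2)(n+1) a_{n+2} + (-2 n(n-1) + 5 n - 6) a_n = 0.
Thus a_{n+2} = (2 n(n-1) - 5 n + 6) / ((n+1)(n+2)) * a_n.

Check with a_0 = -1, a_1 = -2 (apply the recurrence for n = 0, 1, 2, 3): a_0 = -1, a_1 = -2, a_2 = -3, a_3 = -1/3, a_4 = 0, a_5 = -1/20.

a_(n+2) = (2 n(n-1) - 5 n + 6) / ((n+1)(n+2)) * a_n; check: a_0 = -1, a_1 = -2, a_2 = -3, a_3 = -1/3, a_4 = 0, a_5 = -1/20


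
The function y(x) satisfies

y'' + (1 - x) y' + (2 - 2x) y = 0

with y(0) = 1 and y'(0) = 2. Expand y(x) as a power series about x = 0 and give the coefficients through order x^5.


Ansatz: y(x) = sum_{n>=0} a_n x^n, so y'(x) = sum_{n>=1} n a_n x^(n-1) and y''(x) = sum_{n>=2} n(n-1) a_n x^(n-2).
Substitute into P(x) y'' + Q(x) y' + R(x) y = 0 with P(x) = 1, Q(x) = 1 - x, R(x) = 2 - 2x, and match powers of x.
Initial conditions: a_0 = 1, a_1 = 2.
Setting the coefficient of each power of x to zero and solving order by order (substituting the coefficients already found):
  x^0: 2 a_2 + a_1 + 2 a_0 = 0  ->  2 a_2 = -a_1 - 2 a_0 = -4  ->  a_2 = -2
  x^1: 6 a_3 + 2 a_2 + a_1 - 2 a_0 = 0  ->  6 a_3 = -2 a_2 - a_1 + 2 a_0 = 4  ->  a_3 = 2/3
  x^2: 12 a_4 + 3 a_3 - 2 a_1 = 0  ->  12 a_4 = -3 a_3 + 2 a_1 = 2  ->  a_4 = 1/6
  x^3: 20 a_5 + 4 a_4 - a_3 - 2 a_2 = 0  ->  20 a_5 = -4 a_4 + a_3 + 2 a_2 = -4  ->  a_5 = -1/5
Truncated series: y(x) = 1 + 2 x - 2 x^2 + (2/3) x^3 + (1/6) x^4 - (1/5) x^5 + O(x^6).

a_0 = 1; a_1 = 2; a_2 = -2; a_3 = 2/3; a_4 = 1/6; a_5 = -1/5


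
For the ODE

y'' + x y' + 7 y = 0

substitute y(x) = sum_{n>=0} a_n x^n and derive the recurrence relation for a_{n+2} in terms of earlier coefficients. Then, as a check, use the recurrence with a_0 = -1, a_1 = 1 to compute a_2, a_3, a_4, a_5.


Substitute y = sum_n a_n x^n.
y''(x) has coefficient (n+2)(n+1) a_{n+2} at x^n;
x y'(x) has coefficient n a_n at x^n (shift);
7 y(x) has coefficient 7 a_n at x^n.
Matching x^n: (n+2)(n+1) a_{n+2} + (n + 7) a_n = 0.
Thus a_{n+2} = (-n - 7) / ((n+1)(n+2)) * a_n.

Check with a_0 = -1, a_1 = 1 (apply the recurrence for n = 0, 1, 2, 3): a_0 = -1, a_1 = 1, a_2 = 7/2, a_3 = -4/3, a_4 = -21/8, a_5 = 2/3.

a_(n+2) = (-n - 7) / ((n+1)(n+2)) * a_n; check: a_0 = -1, a_1 = 1, a_2 = 7/2, a_3 = -4/3, a_4 = -21/8, a_5 = 2/3


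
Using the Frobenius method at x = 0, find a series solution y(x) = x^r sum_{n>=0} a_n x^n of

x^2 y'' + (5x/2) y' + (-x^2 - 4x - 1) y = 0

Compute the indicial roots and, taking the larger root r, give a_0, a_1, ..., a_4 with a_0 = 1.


Write in Frobenius form y'' + (p(x)/x) y' + (q(x)/x^2) y = 0:
  p(x) = 5/2,  q(x) = -x^2 - 4x - 1.
Indicial equation: r(r-1) + (5/2) r + (-1) = 0 -> roots r_1 = 1/2, r_2 = -2.
Take r = r_1 = 1/2. Let y(x) = x^r sum_{n>=0} a_n x^n with a_0 = 1.
Substitute y = x^r sum a_n x^n and match x^{r+n}. The recurrence is
  D(n) a_n - 4 a_{n-1} - 1 a_{n-2} = 0,  where D(n) = (r+n)(r+n-1) + (5/2)(r+n) + (-1).
  a_n = [4 a_{n-1} + 1 a_{n-2}] / D(n).
Since the indicial polynomial factors as (r - r_1)(r - r_2), D(n) = (r_1 + n - r_1)(r_1 + n - r_2) = n(n + 5/2).
Evaluating step by step (a_0 = 1):
  n = 1: D(1) = 1(1 + 5/2) = 7/2; numerator = 4(1) = 4; a_1 = (4)/(7/2) = 8/7
  n = 2: D(2) = 2(2 + 5/2) = 9; numerator = 4(8/7) + 1(1) = 39/7; a_2 = (39/7)/(9) = 13/21
  n = 3: D(3) = 3(3 + 5/2) = 33/2; numerator = 4(13/21) + 1(8/7) = 76/21; a_3 = (76/21)/(33/2) = 152/693
  n = 4: D(4) = 4(4 + 5/2) = 26; numerator = 4(152/693) + 1(13/21) = 1037/693; a_4 = (1037/693)/(26) = 1037/18018

r = 1/2; a_0 = 1; a_1 = 8/7; a_2 = 13/21; a_3 = 152/693; a_4 = 1037/18018


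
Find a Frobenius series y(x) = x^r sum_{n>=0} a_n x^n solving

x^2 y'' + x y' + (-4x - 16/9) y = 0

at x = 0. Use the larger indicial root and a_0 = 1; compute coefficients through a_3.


Write in Frobenius form y'' + (p(x)/x) y' + (q(x)/x^2) y = 0:
  p(x) = 1,  q(x) = -4x - 16/9.
Indicial equation: r(r-1) + (1) r + (-16/9) = 0 -> roots r_1 = 4/3, r_2 = -4/3.
Take r = r_1 = 4/3. Let y(x) = x^r sum_{n>=0} a_n x^n with a_0 = 1.
Substitute y = x^r sum a_n x^n and match x^{r+n}. The recurrence is
  D(n) a_n - 4 a_{n-1} = 0,  where D(n) = (r+n)(r+n-1) + (1)(r+n) + (-16/9).
  a_n = 4 / D(n) * a_{n-1}.
Since the indicial polynomial factors as (r - r_1)(r - r_2), D(n) = (r_1 + n - r_1)(r_1 + n - r_2) = n(n + 8/3).
Evaluating step by step (a_0 = 1):
  n = 1: D(1) = 1(1 + 8/3) = 11/3; numerator = 4(1) = 4; a_1 = (4)/(11/3) = 12/11
  n = 2: D(2) = 2(2 + 8/3) = 28/3; numerator = 4(12/11) = 48/11; a_2 = (48/11)/(28/3) = 36/77
  n = 3: D(3) = 3(3 + 8/3) = 17; numerator = 4(36/77) = 144/77; a_3 = (144/77)/(17) = 144/1309

r = 4/3; a_0 = 1; a_1 = 12/11; a_2 = 36/77; a_3 = 144/1309


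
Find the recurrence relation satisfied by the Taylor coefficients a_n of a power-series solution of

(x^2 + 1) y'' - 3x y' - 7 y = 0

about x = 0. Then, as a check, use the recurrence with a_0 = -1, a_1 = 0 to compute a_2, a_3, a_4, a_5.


Substitute y = sum_n a_n x^n.
(1 + 1 x^2) y'' contributes (n+2)(n+1) a_{n+2} + n(n-1) a_n at x^n.
-3 x y'(x) contributes -3 n a_n at x^n.
-7 y(x) contributes -7 a_n at x^n.
Matching x^n: (n+2)(n+1) a_{n+2} + (n(n-1) - 3 n - 7) a_n = 0.
Thus a_{n+2} = (-n(n-1) + 3 n + 7) / ((n+1)(n+2)) * a_n.

Check with a_0 = -1, a_1 = 0 (apply the recurrence for n = 0, 1, 2, 3): a_0 = -1, a_1 = 0, a_2 = -7/2, a_3 = 0, a_4 = -77/24, a_5 = 0.

a_(n+2) = (-n(n-1) + 3 n + 7) / ((n+1)(n+2)) * a_n; check: a_0 = -1, a_1 = 0, a_2 = -7/2, a_3 = 0, a_4 = -77/24, a_5 = 0


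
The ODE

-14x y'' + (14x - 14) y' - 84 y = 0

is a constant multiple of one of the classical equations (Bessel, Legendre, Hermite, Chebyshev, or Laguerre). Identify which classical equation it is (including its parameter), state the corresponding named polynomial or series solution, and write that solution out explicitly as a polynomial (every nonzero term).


All three coefficients share the factor -14; dividing through by -14 gives  x y'' + (1 - x) y' + 6 y = 0.
This matches the Laguerre equation x y'' + (1 - x) y' + n y = 0 with n = 6; the polynomial solution is L_6(x).
With y = sum_k a_k x^k, matching x^k gives (k+1)k a_{k+1} + (k+1) a_{k+1} - k a_k + n a_k = 0, i.e. (k+1)^2 a_{k+1} = (k - n) a_k = (k - 6) a_k. The right side vanishes at k = 6, so the series terminates at degree 6.
Standard normalization L_n(0) = 1 gives a_0 = 1. Work upward with a_{k+1} = (k - 6) a_k / (k+1)^2:
  a_1 = (0 - 6)(1) / 1^2 = -6/1 = -6
  a_2 = (1 - 6)(-6) / 2^2 = 30/4 = 15/2
  a_3 = (2 - 6)(15/2) / 3^2 = -30/9 = -10/3
  a_4 = (3 - 6)(-10/3) / 4^2 = 10/16 = 5/8
  a_5 = (4 - 6)(5/8) / 5^2 = (-5/4)/25 = -1/20
  a_6 = (5 - 6)(-1/20) / 6^2 = (1/20)/36 = 1/720
Hence L_6(x) = x^6/720 - x^5/20 + 5 x^4/8 - 10 x^3/3 + 15 x^2/2 - 6 x + 1.

L_6(x); series = x^6/720 - x^5/20 + 5 x^4/8 - 10 x^3/3 + 15 x^2/2 - 6 x + 1


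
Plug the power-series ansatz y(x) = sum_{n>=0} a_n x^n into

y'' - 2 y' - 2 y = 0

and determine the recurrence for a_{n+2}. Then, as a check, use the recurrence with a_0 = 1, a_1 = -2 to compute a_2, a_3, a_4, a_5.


Substitute y = sum_n a_n x^n.
y''(x) has coefficient (n+2)(n+1) a_{n+2} at x^n;
-2 y'(x) has coefficient -2 (n+1) a_{n+1} at x^n;
-2 y(x) has coefficient -2 a_n at x^n.
Matching x^n: (n+2)(n+1) a_{n+2} - 2 (n+1) a_{n+1} - 2 a_n = 0.
Thus a_{n+2} = [2 (n+1) a_{n+1} + 2 a_n] / ((n+1)(n+2)).

Check with a_0 = 1, a_1 = -2 (apply the recurrence for n = 0, 1, 2, 3): a_0 = 1, a_1 = -2, a_2 = -1, a_3 = -4/3, a_4 = -5/6, a_5 = -7/15.

a_(n+2) = [2 (n+1) a_(n+1) + 2 a_n] / ((n+1)(n+2)); check: a_0 = 1, a_1 = -2, a_2 = -1, a_3 = -4/3, a_4 = -5/6, a_5 = -7/15


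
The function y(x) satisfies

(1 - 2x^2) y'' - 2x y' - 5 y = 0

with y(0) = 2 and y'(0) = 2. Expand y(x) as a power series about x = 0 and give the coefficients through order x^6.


Ansatz: y(x) = sum_{n>=0} a_n x^n, so y'(x) = sum_{n>=1} n a_n x^(n-1) and y''(x) = sum_{n>=2} n(n-1) a_n x^(n-2).
Substitute into P(x) y'' + Q(x) y' + R(x) y = 0 with P(x) = 1 - 2x^2, Q(x) = -2x, R(x) = -5, and match powers of x.
Initial conditions: a_0 = 2, a_1 = 2.
Setting the coefficient of each power of x to zero and solving order by order (substituting the coefficients already found):
  x^0: 2 a_2 - 5 a_0 = 0  ->  2 a_2 = 5 a_0 = 10  ->  a_2 = 5
  x^1: 6 a_3 - 7 a_1 = 0  ->  6 a_3 = 7 a_1 = 14  ->  a_3 = 7/3
  x^2: 12 a_4 - 13 a_2 = 0  ->  12 a_4 = 13 a_2 = 65  ->  a_4 = 65/12
  x^3: 20 a_5 - 23 a_3 = 0  ->  20 a_5 = 23 a_3 = 161/3  ->  a_5 = 161/60
  x^4: 30 a_6 - 37 a_4 = 0  ->  30 a_6 = 37 a_4 = 2405/12  ->  a_6 = 481/72
Truncated series: y(x) = 2 + 2 x + 5 x^2 + (7/3) x^3 + (65/12) x^4 + (161/60) x^5 + (481/72) x^6 + O(x^7).

a_0 = 2; a_1 = 2; a_2 = 5; a_3 = 7/3; a_4 = 65/12; a_5 = 161/60; a_6 = 481/72


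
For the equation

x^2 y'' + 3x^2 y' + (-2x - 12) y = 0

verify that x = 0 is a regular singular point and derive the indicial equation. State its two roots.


Divide by x^2 to reach normal form y'' + P_1(x) y' + P_2(x) y = 0 with P_1(x) = 3 and P_2(x) = -2/x - 12/x^2.
x = 0 is a singular point because the y-coefficient -2/x - 12/x^2 has a pole at x = 0.
It is a regular singular point because x P_1(x) = p(x) = 3x and x^2 P_2(x) = q(x) = -2x - 12 are polynomials, hence analytic at x = 0.
p(0) = 0,  q(0) = -12.
Indicial equation: r(r-1) + p(0) r + q(0) = 0, i.e. r^2 + (p(0) - 1) r + q(0) = 0, i.e. r^2 - 1 r - 12 = 0.
Discriminant: (-1)^2 - 4(-12) = 49, so r = (1 ± 7)/2.
Solving: r_1 = 4, r_2 = -3.

indicial: r^2 - 1 r - 12 = 0; roots r_1 = 4, r_2 = -3


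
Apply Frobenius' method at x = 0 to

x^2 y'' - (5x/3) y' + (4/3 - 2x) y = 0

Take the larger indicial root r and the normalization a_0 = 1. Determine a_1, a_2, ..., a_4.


Write in Frobenius form y'' + (p(x)/x) y' + (q(x)/x^2) y = 0:
  p(x) = -5/3,  q(x) = 4/3 - 2x.
Indicial equation: r(r-1) + (-5/3) r + (4/3) = 0 -> roots r_1 = 2, r_2 = 2/3.
Take r = r_1 = 2. Let y(x) = x^r sum_{n>=0} a_n x^n with a_0 = 1.
Substitute y = x^r sum a_n x^n and match x^{r+n}. The recurrence is
  D(n) a_n - 2 a_{n-1} = 0,  where D(n) = (r+n)(r+n-1) + (-5/3)(r+n) + (4/3).
  a_n = 2 / D(n) * a_{n-1}.
Since the indicial polynomial factors as (r - r_1)(r - r_2), D(n) = (r_1 + n - r_1)(r_1 + n - r_2) = n(n + 4/3).
Evaluating step by step (a_0 = 1):
  n = 1: D(1) = 1(1 + 4/3) = 7/3; numerator = 2(1) = 2; a_1 = (2)/(7/3) = 6/7
  n = 2: D(2) = 2(2 + 4/3) = 20/3; numerator = 2(6/7) = 12/7; a_2 = (12/7)/(20/3) = 9/35
  n = 3: D(3) = 3(3 + 4/3) = 13; numerator = 2(9/35) = 18/35; a_3 = (18/35)/(13) = 18/455
  n = 4: D(4) = 4(4 + 4/3) = 64/3; numerator = 2(18/455) = 36/455; a_4 = (36/455)/(64/3) = 27/7280

r = 2; a_0 = 1; a_1 = 6/7; a_2 = 9/35; a_3 = 18/455; a_4 = 27/7280


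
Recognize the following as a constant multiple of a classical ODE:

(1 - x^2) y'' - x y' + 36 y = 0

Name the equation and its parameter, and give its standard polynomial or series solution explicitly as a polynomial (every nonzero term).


The equation is already in a standard form:  (1 - x^2) y'' - x y' + 36 y = 0.
This matches the Chebyshev equation (1 - x^2) y'' - x y' + n^2 y = 0 (note the -x y' term, not -2x y') with n^2 = 36, so n = 6; the polynomial solution is T_6(x).
With y = sum_k a_k x^k, matching x^k gives (k+2)(k+1) a_{k+2} = (k^2 - n^2) a_k = (k - 6)(k + 6) a_k. The right side vanishes at k = 6, so the series with the parity of 6 terminates at degree 6.
Standard normalization: leading coefficient of T_n is 2^(n-1), so a_6 = 2^5 = 32. Work downward with a_k = (k+1)(k+2) a_{k+2} / ((k - 6)(k + 6)):
  a_4 = (5)(6)(32) / ((4 - 6)(4 + 6)) = 960/(-20) = -48
  a_2 = (3)(4)(-48) / ((2 - 6)(2 + 6)) = -576/(-32) = 18
  a_0 = (1)(2)(18) / ((0 - 6)(0 + 6)) = 36/(-36) = -1
Hence T_6(x) = 32 x^6 - 48 x^4 + 18 x^2 - 1.

T_6(x); series = 32 x^6 - 48 x^4 + 18 x^2 - 1


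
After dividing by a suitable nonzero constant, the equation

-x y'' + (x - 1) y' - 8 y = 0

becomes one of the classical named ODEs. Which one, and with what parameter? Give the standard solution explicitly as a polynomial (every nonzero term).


All three coefficients share the factor -1; dividing through by -1 gives  x y'' + (1 - x) y' + 8 y = 0.
This matches the Laguerre equation x y'' + (1 - x) y' + n y = 0 with n = 8; the polynomial solution is L_8(x).
With y = sum_k a_k x^k, matching x^k gives (k+1)k a_{k+1} + (k+1) a_{k+1} - k a_k + n a_k = 0, i.e. (k+1)^2 a_{k+1} = (k - n) a_k = (k - 8) a_k. The right side vanishes at k = 8, so the series terminates at degree 8.
Standard normalization L_n(0) = 1 gives a_0 = 1. Work upward with a_{k+1} = (k - 8) a_k / (k+1)^2:
  a_1 = (0 - 8)(1) / 1^2 = -8/1 = -8
  a_2 = (1 - 8)(-8) / 2^2 = 56/4 = 14
  a_3 = (2 - 8)(14) / 3^2 = -84/9 = -28/3
  a_4 = (3 - 8)(-28/3) / 4^2 = (140/3)/16 = 35/12
  a_5 = (4 - 8)(35/12) / 5^2 = (-35/3)/25 = -7/15
  a_6 = (5 - 8)(-7/15) / 6^2 = (7/5)/36 = 7/180
  a_7 = (6 - 8)(7/180) / 7^2 = (-7/90)/49 = -1/630
  a_8 = (7 - 8)(-1/630) / 8^2 = (1/630)/64 = 1/40320
Hence L_8(x) = x^8/40320 - x^7/630 + 7 x^6/180 - 7 x^5/15 + 35 x^4/12 - 28 x^3/3 + 14 x^2 - 8 x + 1.

L_8(x); series = x^8/40320 - x^7/630 + 7 x^6/180 - 7 x^5/15 + 35 x^4/12 - 28 x^3/3 + 14 x^2 - 8 x + 1


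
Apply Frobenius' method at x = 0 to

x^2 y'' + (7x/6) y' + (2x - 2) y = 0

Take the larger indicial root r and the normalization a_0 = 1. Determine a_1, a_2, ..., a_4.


Write in Frobenius form y'' + (p(x)/x) y' + (q(x)/x^2) y = 0:
  p(x) = 7/6,  q(x) = 2x - 2.
Indicial equation: r(r-1) + (7/6) r + (-2) = 0 -> roots r_1 = 4/3, r_2 = -3/2.
Take r = r_1 = 4/3. Let y(x) = x^r sum_{n>=0} a_n x^n with a_0 = 1.
Substitute y = x^r sum a_n x^n and match x^{r+n}. The recurrence is
  D(n) a_n + 2 a_{n-1} = 0,  where D(n) = (r+n)(r+n-1) + (7/6)(r+n) + (-2).
  a_n = -2 / D(n) * a_{n-1}.
Since the indicial polynomial factors as (r - r_1)(r - r_2), D(n) = (r_1 + n - r_1)(r_1 + n - r_2) = n(n + 17/6).
Evaluating step by step (a_0 = 1):
  n = 1: D(1) = 1(1 + 17/6) = 23/6; numerator = -2(1) = -2; a_1 = (-2)/(23/6) = -12/23
  n = 2: D(2) = 2(2 + 17/6) = 29/3; numerator = -2(-12/23) = 24/23; a_2 = (24/23)/(29/3) = 72/667
  n = 3: D(3) = 3(3 + 17/6) = 35/2; numerator = -2(72/667) = -144/667; a_3 = (-144/667)/(35/2) = -288/23345
  n = 4: D(4) = 4(4 + 17/6) = 82/3; numerator = -2(-288/23345) = 576/23345; a_4 = (576/23345)/(82/3) = 864/957145

r = 4/3; a_0 = 1; a_1 = -12/23; a_2 = 72/667; a_3 = -288/23345; a_4 = 864/957145


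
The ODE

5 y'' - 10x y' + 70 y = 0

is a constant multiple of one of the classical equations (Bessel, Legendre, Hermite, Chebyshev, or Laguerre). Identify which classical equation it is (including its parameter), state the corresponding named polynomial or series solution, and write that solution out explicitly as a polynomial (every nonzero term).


All three coefficients share the factor 5; dividing through by 5 gives  y'' - 2x y' + 14 y = 0.
This matches the Hermite equation y'' - 2x y' + 2n y = 0 with 2n = 14, so n = 7; the polynomial solution is H_7(x).
With y = sum_k a_k x^k, matching x^k gives (k+2)(k+1) a_{k+2} = 2(k - n) a_k = 2(k - 7) a_k. The right side vanishes at k = 7, so the series with the parity of 7 terminates at degree 7.
Standard normalization: leading coefficient of H_n is 2^n, so a_7 = 2^7 = 128. Work downward with a_k = (k+1)(k+2) a_{k+2} / (2(k - n)):
  a_5 = (6)(7)(128) / (2(5 - 7)) = 5376/(-4) = -1344
  a_3 = (4)(5)(-1344) / (2(3 - 7)) = -26880/(-8) = 3360
  a_1 = (2)(3)(3360) / (2(1 - 7)) = 20160/(-12) = -1680
Hence H_7(x) = 128 x^7 - 1344 x^5 + 3360 x^3 - 1680 x.

H_7(x); series = 128 x^7 - 1344 x^5 + 3360 x^3 - 1680 x


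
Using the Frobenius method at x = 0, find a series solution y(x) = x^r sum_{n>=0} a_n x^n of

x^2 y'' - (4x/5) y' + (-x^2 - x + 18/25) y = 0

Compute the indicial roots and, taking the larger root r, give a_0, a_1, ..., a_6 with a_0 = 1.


Write in Frobenius form y'' + (p(x)/x) y' + (q(x)/x^2) y = 0:
  p(x) = -4/5,  q(x) = -x^2 - x + 18/25.
Indicial equation: r(r-1) + (-4/5) r + (18/25) = 0 -> roots r_1 = 6/5, r_2 = 3/5.
Take r = r_1 = 6/5. Let y(x) = x^r sum_{n>=0} a_n x^n with a_0 = 1.
Substitute y = x^r sum a_n x^n and match x^{r+n}. The recurrence is
  D(n) a_n - 1 a_{n-1} - 1 a_{n-2} = 0,  where D(n) = (r+n)(r+n-1) + (-4/5)(r+n) + (18/25).
  a_n = [1 a_{n-1} + 1 a_{n-2}] / D(n).
Since the indicial polynomial factors as (r - r_1)(r - r_2), D(n) = (r_1 + n - r_1)(r_1 + n - r_2) = n(n + 3/5).
Evaluating step by step (a_0 = 1):
  n = 1: D(1) = 1(1 + 3/5) = 8/5; numerator = 1(1) = 1; a_1 = (1)/(8/5) = 5/8
  n = 2: D(2) = 2(2 + 3/5) = 26/5; numerator = 1(5/8) + 1(1) = 13/8; a_2 = (13/8)/(26/5) = 5/16
  n = 3: D(3) = 3(3 + 3/5) = 54/5; numerator = 1(5/16) + 1(5/8) = 15/16; a_3 = (15/16)/(54/5) = 25/288
  n = 4: D(4) = 4(4 + 3/5) = 92/5; numerator = 1(25/288) + 1(5/16) = 115/288; a_4 = (115/288)/(92/5) = 25/1152
  n = 5: D(5) = 5(5 + 3/5) = 28; numerator = 1(25/1152) + 1(25/288) = 125/1152; a_5 = (125/1152)/(28) = 125/32256
  n = 6: D(6) = 6(6 + 3/5) = 198/5; numerator = 1(125/32256) + 1(25/1152) = 275/10752; a_6 = (275/10752)/(198/5) = 125/193536

r = 6/5; a_0 = 1; a_1 = 5/8; a_2 = 5/16; a_3 = 25/288; a_4 = 25/1152; a_5 = 125/32256; a_6 = 125/193536
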